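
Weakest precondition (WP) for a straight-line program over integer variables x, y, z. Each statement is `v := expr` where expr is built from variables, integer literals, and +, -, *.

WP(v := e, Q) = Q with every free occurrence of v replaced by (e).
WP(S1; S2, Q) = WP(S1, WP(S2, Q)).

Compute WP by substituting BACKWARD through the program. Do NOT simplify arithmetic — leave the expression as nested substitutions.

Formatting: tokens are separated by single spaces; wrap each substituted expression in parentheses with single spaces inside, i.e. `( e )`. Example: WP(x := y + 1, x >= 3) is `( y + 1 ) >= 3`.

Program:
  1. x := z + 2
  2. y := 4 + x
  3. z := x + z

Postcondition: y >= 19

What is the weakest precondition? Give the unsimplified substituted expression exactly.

Answer: ( 4 + ( z + 2 ) ) >= 19

Derivation:
post: y >= 19
stmt 3: z := x + z  -- replace 0 occurrence(s) of z with (x + z)
  => y >= 19
stmt 2: y := 4 + x  -- replace 1 occurrence(s) of y with (4 + x)
  => ( 4 + x ) >= 19
stmt 1: x := z + 2  -- replace 1 occurrence(s) of x with (z + 2)
  => ( 4 + ( z + 2 ) ) >= 19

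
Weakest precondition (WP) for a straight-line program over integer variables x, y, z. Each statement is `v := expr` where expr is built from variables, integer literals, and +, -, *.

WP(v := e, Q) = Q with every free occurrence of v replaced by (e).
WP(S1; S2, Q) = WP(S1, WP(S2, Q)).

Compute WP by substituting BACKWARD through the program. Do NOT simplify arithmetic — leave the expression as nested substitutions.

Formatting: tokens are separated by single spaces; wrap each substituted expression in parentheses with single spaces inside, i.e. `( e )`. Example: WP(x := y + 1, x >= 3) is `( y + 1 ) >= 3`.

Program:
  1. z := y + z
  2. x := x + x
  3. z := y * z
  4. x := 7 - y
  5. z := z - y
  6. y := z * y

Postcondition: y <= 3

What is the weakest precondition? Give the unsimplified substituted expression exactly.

post: y <= 3
stmt 6: y := z * y  -- replace 1 occurrence(s) of y with (z * y)
  => ( z * y ) <= 3
stmt 5: z := z - y  -- replace 1 occurrence(s) of z with (z - y)
  => ( ( z - y ) * y ) <= 3
stmt 4: x := 7 - y  -- replace 0 occurrence(s) of x with (7 - y)
  => ( ( z - y ) * y ) <= 3
stmt 3: z := y * z  -- replace 1 occurrence(s) of z with (y * z)
  => ( ( ( y * z ) - y ) * y ) <= 3
stmt 2: x := x + x  -- replace 0 occurrence(s) of x with (x + x)
  => ( ( ( y * z ) - y ) * y ) <= 3
stmt 1: z := y + z  -- replace 1 occurrence(s) of z with (y + z)
  => ( ( ( y * ( y + z ) ) - y ) * y ) <= 3

Answer: ( ( ( y * ( y + z ) ) - y ) * y ) <= 3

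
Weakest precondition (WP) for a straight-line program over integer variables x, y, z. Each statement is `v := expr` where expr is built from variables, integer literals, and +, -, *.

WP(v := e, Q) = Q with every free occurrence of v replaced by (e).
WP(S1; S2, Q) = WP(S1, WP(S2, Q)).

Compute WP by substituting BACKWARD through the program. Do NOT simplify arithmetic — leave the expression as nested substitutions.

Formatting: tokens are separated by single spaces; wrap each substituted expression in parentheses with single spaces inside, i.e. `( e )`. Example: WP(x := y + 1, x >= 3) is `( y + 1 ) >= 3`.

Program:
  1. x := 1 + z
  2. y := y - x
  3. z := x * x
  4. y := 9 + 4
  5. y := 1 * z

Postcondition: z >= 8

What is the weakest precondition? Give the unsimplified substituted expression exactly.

post: z >= 8
stmt 5: y := 1 * z  -- replace 0 occurrence(s) of y with (1 * z)
  => z >= 8
stmt 4: y := 9 + 4  -- replace 0 occurrence(s) of y with (9 + 4)
  => z >= 8
stmt 3: z := x * x  -- replace 1 occurrence(s) of z with (x * x)
  => ( x * x ) >= 8
stmt 2: y := y - x  -- replace 0 occurrence(s) of y with (y - x)
  => ( x * x ) >= 8
stmt 1: x := 1 + z  -- replace 2 occurrence(s) of x with (1 + z)
  => ( ( 1 + z ) * ( 1 + z ) ) >= 8

Answer: ( ( 1 + z ) * ( 1 + z ) ) >= 8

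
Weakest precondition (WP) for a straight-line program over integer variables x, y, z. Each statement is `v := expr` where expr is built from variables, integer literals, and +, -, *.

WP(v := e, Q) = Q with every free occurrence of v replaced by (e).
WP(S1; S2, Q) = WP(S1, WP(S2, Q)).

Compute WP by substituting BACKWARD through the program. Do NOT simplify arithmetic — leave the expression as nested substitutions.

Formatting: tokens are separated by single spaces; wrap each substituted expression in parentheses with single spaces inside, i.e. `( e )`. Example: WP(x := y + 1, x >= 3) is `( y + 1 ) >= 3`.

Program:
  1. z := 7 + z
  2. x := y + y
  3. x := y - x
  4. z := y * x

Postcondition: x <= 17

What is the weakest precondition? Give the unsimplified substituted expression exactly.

Answer: ( y - ( y + y ) ) <= 17

Derivation:
post: x <= 17
stmt 4: z := y * x  -- replace 0 occurrence(s) of z with (y * x)
  => x <= 17
stmt 3: x := y - x  -- replace 1 occurrence(s) of x with (y - x)
  => ( y - x ) <= 17
stmt 2: x := y + y  -- replace 1 occurrence(s) of x with (y + y)
  => ( y - ( y + y ) ) <= 17
stmt 1: z := 7 + z  -- replace 0 occurrence(s) of z with (7 + z)
  => ( y - ( y + y ) ) <= 17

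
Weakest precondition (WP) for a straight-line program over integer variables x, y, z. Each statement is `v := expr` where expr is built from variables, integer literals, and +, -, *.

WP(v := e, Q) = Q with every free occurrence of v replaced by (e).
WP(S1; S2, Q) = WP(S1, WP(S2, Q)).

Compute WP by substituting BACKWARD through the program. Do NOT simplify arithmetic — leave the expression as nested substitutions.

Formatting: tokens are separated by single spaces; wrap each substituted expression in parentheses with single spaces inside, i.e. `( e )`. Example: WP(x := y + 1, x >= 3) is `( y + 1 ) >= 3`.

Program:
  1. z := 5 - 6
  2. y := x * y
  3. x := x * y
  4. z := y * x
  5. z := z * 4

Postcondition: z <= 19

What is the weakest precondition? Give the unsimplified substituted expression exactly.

post: z <= 19
stmt 5: z := z * 4  -- replace 1 occurrence(s) of z with (z * 4)
  => ( z * 4 ) <= 19
stmt 4: z := y * x  -- replace 1 occurrence(s) of z with (y * x)
  => ( ( y * x ) * 4 ) <= 19
stmt 3: x := x * y  -- replace 1 occurrence(s) of x with (x * y)
  => ( ( y * ( x * y ) ) * 4 ) <= 19
stmt 2: y := x * y  -- replace 2 occurrence(s) of y with (x * y)
  => ( ( ( x * y ) * ( x * ( x * y ) ) ) * 4 ) <= 19
stmt 1: z := 5 - 6  -- replace 0 occurrence(s) of z with (5 - 6)
  => ( ( ( x * y ) * ( x * ( x * y ) ) ) * 4 ) <= 19

Answer: ( ( ( x * y ) * ( x * ( x * y ) ) ) * 4 ) <= 19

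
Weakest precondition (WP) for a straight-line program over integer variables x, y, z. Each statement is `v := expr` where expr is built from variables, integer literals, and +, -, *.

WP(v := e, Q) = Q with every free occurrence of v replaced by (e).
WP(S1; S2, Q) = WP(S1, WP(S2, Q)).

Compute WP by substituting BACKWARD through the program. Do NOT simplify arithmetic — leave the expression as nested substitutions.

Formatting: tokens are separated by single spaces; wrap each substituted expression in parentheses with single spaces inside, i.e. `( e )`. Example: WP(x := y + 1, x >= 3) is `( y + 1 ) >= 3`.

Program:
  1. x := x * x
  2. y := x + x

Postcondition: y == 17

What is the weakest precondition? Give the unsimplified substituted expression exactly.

post: y == 17
stmt 2: y := x + x  -- replace 1 occurrence(s) of y with (x + x)
  => ( x + x ) == 17
stmt 1: x := x * x  -- replace 2 occurrence(s) of x with (x * x)
  => ( ( x * x ) + ( x * x ) ) == 17

Answer: ( ( x * x ) + ( x * x ) ) == 17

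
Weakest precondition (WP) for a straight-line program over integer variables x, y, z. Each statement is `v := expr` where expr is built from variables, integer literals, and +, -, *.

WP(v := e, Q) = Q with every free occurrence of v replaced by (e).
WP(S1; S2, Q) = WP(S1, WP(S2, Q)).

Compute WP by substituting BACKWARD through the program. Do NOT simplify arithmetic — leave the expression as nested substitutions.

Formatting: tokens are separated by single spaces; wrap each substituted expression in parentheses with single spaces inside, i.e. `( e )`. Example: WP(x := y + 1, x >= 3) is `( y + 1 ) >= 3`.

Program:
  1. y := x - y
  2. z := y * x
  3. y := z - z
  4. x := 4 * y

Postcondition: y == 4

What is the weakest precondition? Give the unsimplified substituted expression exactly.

post: y == 4
stmt 4: x := 4 * y  -- replace 0 occurrence(s) of x with (4 * y)
  => y == 4
stmt 3: y := z - z  -- replace 1 occurrence(s) of y with (z - z)
  => ( z - z ) == 4
stmt 2: z := y * x  -- replace 2 occurrence(s) of z with (y * x)
  => ( ( y * x ) - ( y * x ) ) == 4
stmt 1: y := x - y  -- replace 2 occurrence(s) of y with (x - y)
  => ( ( ( x - y ) * x ) - ( ( x - y ) * x ) ) == 4

Answer: ( ( ( x - y ) * x ) - ( ( x - y ) * x ) ) == 4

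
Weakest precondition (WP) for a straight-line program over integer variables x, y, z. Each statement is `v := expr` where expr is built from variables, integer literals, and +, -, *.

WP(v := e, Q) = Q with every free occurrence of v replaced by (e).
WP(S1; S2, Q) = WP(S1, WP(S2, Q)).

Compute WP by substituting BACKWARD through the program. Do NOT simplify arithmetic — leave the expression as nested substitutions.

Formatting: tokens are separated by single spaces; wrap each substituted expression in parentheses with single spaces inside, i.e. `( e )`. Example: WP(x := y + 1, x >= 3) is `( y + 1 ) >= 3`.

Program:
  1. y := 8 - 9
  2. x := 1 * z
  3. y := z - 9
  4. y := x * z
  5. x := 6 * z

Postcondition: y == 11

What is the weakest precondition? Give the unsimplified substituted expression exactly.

Answer: ( ( 1 * z ) * z ) == 11

Derivation:
post: y == 11
stmt 5: x := 6 * z  -- replace 0 occurrence(s) of x with (6 * z)
  => y == 11
stmt 4: y := x * z  -- replace 1 occurrence(s) of y with (x * z)
  => ( x * z ) == 11
stmt 3: y := z - 9  -- replace 0 occurrence(s) of y with (z - 9)
  => ( x * z ) == 11
stmt 2: x := 1 * z  -- replace 1 occurrence(s) of x with (1 * z)
  => ( ( 1 * z ) * z ) == 11
stmt 1: y := 8 - 9  -- replace 0 occurrence(s) of y with (8 - 9)
  => ( ( 1 * z ) * z ) == 11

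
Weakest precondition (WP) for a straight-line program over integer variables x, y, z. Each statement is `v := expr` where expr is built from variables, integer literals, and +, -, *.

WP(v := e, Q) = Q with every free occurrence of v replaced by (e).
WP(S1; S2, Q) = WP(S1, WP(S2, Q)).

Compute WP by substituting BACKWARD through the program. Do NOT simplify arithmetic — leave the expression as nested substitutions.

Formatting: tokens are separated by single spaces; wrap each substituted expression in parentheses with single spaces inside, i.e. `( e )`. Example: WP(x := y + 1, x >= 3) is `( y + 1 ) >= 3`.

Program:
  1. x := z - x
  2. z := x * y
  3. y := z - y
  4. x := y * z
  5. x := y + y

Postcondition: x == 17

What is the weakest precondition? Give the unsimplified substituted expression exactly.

post: x == 17
stmt 5: x := y + y  -- replace 1 occurrence(s) of x with (y + y)
  => ( y + y ) == 17
stmt 4: x := y * z  -- replace 0 occurrence(s) of x with (y * z)
  => ( y + y ) == 17
stmt 3: y := z - y  -- replace 2 occurrence(s) of y with (z - y)
  => ( ( z - y ) + ( z - y ) ) == 17
stmt 2: z := x * y  -- replace 2 occurrence(s) of z with (x * y)
  => ( ( ( x * y ) - y ) + ( ( x * y ) - y ) ) == 17
stmt 1: x := z - x  -- replace 2 occurrence(s) of x with (z - x)
  => ( ( ( ( z - x ) * y ) - y ) + ( ( ( z - x ) * y ) - y ) ) == 17

Answer: ( ( ( ( z - x ) * y ) - y ) + ( ( ( z - x ) * y ) - y ) ) == 17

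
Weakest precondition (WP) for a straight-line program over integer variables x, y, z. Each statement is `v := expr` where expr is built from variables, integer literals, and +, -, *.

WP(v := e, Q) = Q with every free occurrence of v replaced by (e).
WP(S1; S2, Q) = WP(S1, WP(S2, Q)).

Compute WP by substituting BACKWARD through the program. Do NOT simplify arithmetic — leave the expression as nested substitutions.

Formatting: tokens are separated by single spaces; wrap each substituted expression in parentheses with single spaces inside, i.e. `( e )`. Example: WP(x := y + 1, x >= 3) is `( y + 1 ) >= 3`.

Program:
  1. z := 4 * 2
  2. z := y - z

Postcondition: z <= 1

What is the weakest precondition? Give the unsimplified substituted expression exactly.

post: z <= 1
stmt 2: z := y - z  -- replace 1 occurrence(s) of z with (y - z)
  => ( y - z ) <= 1
stmt 1: z := 4 * 2  -- replace 1 occurrence(s) of z with (4 * 2)
  => ( y - ( 4 * 2 ) ) <= 1

Answer: ( y - ( 4 * 2 ) ) <= 1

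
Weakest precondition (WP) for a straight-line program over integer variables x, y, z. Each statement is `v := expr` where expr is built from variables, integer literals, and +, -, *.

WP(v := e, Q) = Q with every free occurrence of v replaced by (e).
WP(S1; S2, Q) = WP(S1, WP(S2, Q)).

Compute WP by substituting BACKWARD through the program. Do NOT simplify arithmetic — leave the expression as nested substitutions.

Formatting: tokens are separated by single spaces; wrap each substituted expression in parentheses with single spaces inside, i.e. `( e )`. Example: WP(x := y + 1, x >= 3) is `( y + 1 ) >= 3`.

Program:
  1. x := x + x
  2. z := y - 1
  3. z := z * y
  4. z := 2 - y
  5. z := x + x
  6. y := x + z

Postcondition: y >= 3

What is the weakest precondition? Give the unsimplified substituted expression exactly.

post: y >= 3
stmt 6: y := x + z  -- replace 1 occurrence(s) of y with (x + z)
  => ( x + z ) >= 3
stmt 5: z := x + x  -- replace 1 occurrence(s) of z with (x + x)
  => ( x + ( x + x ) ) >= 3
stmt 4: z := 2 - y  -- replace 0 occurrence(s) of z with (2 - y)
  => ( x + ( x + x ) ) >= 3
stmt 3: z := z * y  -- replace 0 occurrence(s) of z with (z * y)
  => ( x + ( x + x ) ) >= 3
stmt 2: z := y - 1  -- replace 0 occurrence(s) of z with (y - 1)
  => ( x + ( x + x ) ) >= 3
stmt 1: x := x + x  -- replace 3 occurrence(s) of x with (x + x)
  => ( ( x + x ) + ( ( x + x ) + ( x + x ) ) ) >= 3

Answer: ( ( x + x ) + ( ( x + x ) + ( x + x ) ) ) >= 3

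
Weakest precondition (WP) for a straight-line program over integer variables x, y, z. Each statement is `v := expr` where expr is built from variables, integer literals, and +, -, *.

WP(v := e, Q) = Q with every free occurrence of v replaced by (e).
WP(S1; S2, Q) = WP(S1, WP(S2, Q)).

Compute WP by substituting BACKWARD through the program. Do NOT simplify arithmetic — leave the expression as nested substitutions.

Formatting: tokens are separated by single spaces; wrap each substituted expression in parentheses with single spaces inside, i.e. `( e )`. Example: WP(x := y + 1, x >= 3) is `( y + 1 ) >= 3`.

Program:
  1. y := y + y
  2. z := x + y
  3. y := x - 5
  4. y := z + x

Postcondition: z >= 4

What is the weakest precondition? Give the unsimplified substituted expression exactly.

post: z >= 4
stmt 4: y := z + x  -- replace 0 occurrence(s) of y with (z + x)
  => z >= 4
stmt 3: y := x - 5  -- replace 0 occurrence(s) of y with (x - 5)
  => z >= 4
stmt 2: z := x + y  -- replace 1 occurrence(s) of z with (x + y)
  => ( x + y ) >= 4
stmt 1: y := y + y  -- replace 1 occurrence(s) of y with (y + y)
  => ( x + ( y + y ) ) >= 4

Answer: ( x + ( y + y ) ) >= 4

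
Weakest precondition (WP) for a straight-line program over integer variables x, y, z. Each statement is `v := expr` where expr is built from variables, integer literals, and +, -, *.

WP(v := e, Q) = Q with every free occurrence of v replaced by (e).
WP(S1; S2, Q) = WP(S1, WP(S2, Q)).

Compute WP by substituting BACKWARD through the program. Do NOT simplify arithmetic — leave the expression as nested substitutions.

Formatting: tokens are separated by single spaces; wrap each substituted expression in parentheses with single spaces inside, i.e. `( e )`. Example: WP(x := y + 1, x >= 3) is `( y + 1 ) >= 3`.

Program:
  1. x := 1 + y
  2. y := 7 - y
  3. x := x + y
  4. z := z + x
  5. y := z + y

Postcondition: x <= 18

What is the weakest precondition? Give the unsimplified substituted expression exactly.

Answer: ( ( 1 + y ) + ( 7 - y ) ) <= 18

Derivation:
post: x <= 18
stmt 5: y := z + y  -- replace 0 occurrence(s) of y with (z + y)
  => x <= 18
stmt 4: z := z + x  -- replace 0 occurrence(s) of z with (z + x)
  => x <= 18
stmt 3: x := x + y  -- replace 1 occurrence(s) of x with (x + y)
  => ( x + y ) <= 18
stmt 2: y := 7 - y  -- replace 1 occurrence(s) of y with (7 - y)
  => ( x + ( 7 - y ) ) <= 18
stmt 1: x := 1 + y  -- replace 1 occurrence(s) of x with (1 + y)
  => ( ( 1 + y ) + ( 7 - y ) ) <= 18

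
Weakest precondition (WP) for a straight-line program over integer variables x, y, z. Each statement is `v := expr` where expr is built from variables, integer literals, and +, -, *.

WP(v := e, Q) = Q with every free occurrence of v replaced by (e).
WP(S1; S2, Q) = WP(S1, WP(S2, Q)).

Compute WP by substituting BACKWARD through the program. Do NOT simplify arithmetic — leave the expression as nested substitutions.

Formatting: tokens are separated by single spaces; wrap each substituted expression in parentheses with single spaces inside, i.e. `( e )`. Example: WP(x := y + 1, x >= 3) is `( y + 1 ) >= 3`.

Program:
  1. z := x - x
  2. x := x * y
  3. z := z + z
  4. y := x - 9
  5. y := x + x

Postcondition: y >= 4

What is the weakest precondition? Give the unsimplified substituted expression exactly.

post: y >= 4
stmt 5: y := x + x  -- replace 1 occurrence(s) of y with (x + x)
  => ( x + x ) >= 4
stmt 4: y := x - 9  -- replace 0 occurrence(s) of y with (x - 9)
  => ( x + x ) >= 4
stmt 3: z := z + z  -- replace 0 occurrence(s) of z with (z + z)
  => ( x + x ) >= 4
stmt 2: x := x * y  -- replace 2 occurrence(s) of x with (x * y)
  => ( ( x * y ) + ( x * y ) ) >= 4
stmt 1: z := x - x  -- replace 0 occurrence(s) of z with (x - x)
  => ( ( x * y ) + ( x * y ) ) >= 4

Answer: ( ( x * y ) + ( x * y ) ) >= 4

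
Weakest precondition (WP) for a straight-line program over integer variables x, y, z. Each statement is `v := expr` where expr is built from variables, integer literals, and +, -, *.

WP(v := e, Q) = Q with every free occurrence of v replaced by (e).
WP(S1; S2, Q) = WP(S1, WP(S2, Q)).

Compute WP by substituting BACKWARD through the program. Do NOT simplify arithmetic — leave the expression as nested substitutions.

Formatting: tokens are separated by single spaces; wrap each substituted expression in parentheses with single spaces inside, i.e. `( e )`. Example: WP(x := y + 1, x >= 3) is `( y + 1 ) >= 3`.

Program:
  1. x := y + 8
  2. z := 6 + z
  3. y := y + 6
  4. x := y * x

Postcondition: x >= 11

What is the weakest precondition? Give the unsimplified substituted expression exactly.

post: x >= 11
stmt 4: x := y * x  -- replace 1 occurrence(s) of x with (y * x)
  => ( y * x ) >= 11
stmt 3: y := y + 6  -- replace 1 occurrence(s) of y with (y + 6)
  => ( ( y + 6 ) * x ) >= 11
stmt 2: z := 6 + z  -- replace 0 occurrence(s) of z with (6 + z)
  => ( ( y + 6 ) * x ) >= 11
stmt 1: x := y + 8  -- replace 1 occurrence(s) of x with (y + 8)
  => ( ( y + 6 ) * ( y + 8 ) ) >= 11

Answer: ( ( y + 6 ) * ( y + 8 ) ) >= 11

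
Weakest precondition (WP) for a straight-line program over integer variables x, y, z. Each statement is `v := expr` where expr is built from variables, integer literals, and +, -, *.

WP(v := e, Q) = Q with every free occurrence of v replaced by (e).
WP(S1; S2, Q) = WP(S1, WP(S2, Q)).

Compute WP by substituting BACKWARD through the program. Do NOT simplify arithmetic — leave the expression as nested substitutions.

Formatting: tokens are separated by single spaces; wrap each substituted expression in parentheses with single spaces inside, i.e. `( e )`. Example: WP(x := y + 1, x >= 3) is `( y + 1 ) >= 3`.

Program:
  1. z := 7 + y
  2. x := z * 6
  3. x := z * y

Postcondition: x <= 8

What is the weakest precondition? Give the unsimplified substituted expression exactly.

Answer: ( ( 7 + y ) * y ) <= 8

Derivation:
post: x <= 8
stmt 3: x := z * y  -- replace 1 occurrence(s) of x with (z * y)
  => ( z * y ) <= 8
stmt 2: x := z * 6  -- replace 0 occurrence(s) of x with (z * 6)
  => ( z * y ) <= 8
stmt 1: z := 7 + y  -- replace 1 occurrence(s) of z with (7 + y)
  => ( ( 7 + y ) * y ) <= 8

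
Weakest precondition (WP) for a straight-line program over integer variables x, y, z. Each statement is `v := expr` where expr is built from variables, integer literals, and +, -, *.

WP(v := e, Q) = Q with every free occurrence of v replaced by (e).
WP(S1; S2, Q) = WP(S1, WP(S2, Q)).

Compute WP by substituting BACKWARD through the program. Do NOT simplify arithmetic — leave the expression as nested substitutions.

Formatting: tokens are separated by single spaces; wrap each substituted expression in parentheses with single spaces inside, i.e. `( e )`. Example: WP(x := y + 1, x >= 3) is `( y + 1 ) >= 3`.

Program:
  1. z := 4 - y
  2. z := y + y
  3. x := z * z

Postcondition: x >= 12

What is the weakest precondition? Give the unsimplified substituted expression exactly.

Answer: ( ( y + y ) * ( y + y ) ) >= 12

Derivation:
post: x >= 12
stmt 3: x := z * z  -- replace 1 occurrence(s) of x with (z * z)
  => ( z * z ) >= 12
stmt 2: z := y + y  -- replace 2 occurrence(s) of z with (y + y)
  => ( ( y + y ) * ( y + y ) ) >= 12
stmt 1: z := 4 - y  -- replace 0 occurrence(s) of z with (4 - y)
  => ( ( y + y ) * ( y + y ) ) >= 12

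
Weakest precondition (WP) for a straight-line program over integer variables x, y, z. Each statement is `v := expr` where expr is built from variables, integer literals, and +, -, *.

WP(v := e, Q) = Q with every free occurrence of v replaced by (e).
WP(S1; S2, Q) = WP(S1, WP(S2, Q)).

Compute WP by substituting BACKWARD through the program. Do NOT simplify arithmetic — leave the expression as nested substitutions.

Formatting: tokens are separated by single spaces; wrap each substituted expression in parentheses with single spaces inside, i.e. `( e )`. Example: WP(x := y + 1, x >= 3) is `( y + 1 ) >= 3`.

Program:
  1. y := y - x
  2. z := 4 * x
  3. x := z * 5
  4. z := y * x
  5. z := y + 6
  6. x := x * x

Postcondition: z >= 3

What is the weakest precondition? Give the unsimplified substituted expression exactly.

Answer: ( ( y - x ) + 6 ) >= 3

Derivation:
post: z >= 3
stmt 6: x := x * x  -- replace 0 occurrence(s) of x with (x * x)
  => z >= 3
stmt 5: z := y + 6  -- replace 1 occurrence(s) of z with (y + 6)
  => ( y + 6 ) >= 3
stmt 4: z := y * x  -- replace 0 occurrence(s) of z with (y * x)
  => ( y + 6 ) >= 3
stmt 3: x := z * 5  -- replace 0 occurrence(s) of x with (z * 5)
  => ( y + 6 ) >= 3
stmt 2: z := 4 * x  -- replace 0 occurrence(s) of z with (4 * x)
  => ( y + 6 ) >= 3
stmt 1: y := y - x  -- replace 1 occurrence(s) of y with (y - x)
  => ( ( y - x ) + 6 ) >= 3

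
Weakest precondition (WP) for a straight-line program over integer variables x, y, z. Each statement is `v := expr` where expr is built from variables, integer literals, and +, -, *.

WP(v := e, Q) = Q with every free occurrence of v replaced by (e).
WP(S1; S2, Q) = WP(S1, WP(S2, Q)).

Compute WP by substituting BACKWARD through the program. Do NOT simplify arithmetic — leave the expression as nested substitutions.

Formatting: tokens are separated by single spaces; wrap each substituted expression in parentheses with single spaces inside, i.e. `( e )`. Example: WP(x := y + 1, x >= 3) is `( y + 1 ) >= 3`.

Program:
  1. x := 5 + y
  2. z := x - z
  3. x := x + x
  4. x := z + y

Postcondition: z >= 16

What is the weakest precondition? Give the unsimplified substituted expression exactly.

Answer: ( ( 5 + y ) - z ) >= 16

Derivation:
post: z >= 16
stmt 4: x := z + y  -- replace 0 occurrence(s) of x with (z + y)
  => z >= 16
stmt 3: x := x + x  -- replace 0 occurrence(s) of x with (x + x)
  => z >= 16
stmt 2: z := x - z  -- replace 1 occurrence(s) of z with (x - z)
  => ( x - z ) >= 16
stmt 1: x := 5 + y  -- replace 1 occurrence(s) of x with (5 + y)
  => ( ( 5 + y ) - z ) >= 16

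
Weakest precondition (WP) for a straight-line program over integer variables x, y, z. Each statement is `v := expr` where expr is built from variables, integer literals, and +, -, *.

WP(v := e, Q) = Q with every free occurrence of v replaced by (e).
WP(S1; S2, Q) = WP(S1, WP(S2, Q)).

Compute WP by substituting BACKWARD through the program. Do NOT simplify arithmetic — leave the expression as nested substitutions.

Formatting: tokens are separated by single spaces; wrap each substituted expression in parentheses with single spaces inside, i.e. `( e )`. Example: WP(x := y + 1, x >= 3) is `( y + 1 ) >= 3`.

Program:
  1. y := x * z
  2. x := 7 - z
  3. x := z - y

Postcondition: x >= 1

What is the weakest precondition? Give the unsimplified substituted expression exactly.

post: x >= 1
stmt 3: x := z - y  -- replace 1 occurrence(s) of x with (z - y)
  => ( z - y ) >= 1
stmt 2: x := 7 - z  -- replace 0 occurrence(s) of x with (7 - z)
  => ( z - y ) >= 1
stmt 1: y := x * z  -- replace 1 occurrence(s) of y with (x * z)
  => ( z - ( x * z ) ) >= 1

Answer: ( z - ( x * z ) ) >= 1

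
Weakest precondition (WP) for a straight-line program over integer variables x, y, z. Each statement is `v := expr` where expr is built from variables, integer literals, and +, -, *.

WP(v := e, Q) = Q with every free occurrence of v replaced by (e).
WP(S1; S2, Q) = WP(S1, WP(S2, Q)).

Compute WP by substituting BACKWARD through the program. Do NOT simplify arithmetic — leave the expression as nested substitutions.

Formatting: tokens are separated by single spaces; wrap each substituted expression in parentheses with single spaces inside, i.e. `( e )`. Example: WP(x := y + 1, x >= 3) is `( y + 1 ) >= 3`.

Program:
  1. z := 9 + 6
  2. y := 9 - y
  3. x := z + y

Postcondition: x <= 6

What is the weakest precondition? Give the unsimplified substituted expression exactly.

post: x <= 6
stmt 3: x := z + y  -- replace 1 occurrence(s) of x with (z + y)
  => ( z + y ) <= 6
stmt 2: y := 9 - y  -- replace 1 occurrence(s) of y with (9 - y)
  => ( z + ( 9 - y ) ) <= 6
stmt 1: z := 9 + 6  -- replace 1 occurrence(s) of z with (9 + 6)
  => ( ( 9 + 6 ) + ( 9 - y ) ) <= 6

Answer: ( ( 9 + 6 ) + ( 9 - y ) ) <= 6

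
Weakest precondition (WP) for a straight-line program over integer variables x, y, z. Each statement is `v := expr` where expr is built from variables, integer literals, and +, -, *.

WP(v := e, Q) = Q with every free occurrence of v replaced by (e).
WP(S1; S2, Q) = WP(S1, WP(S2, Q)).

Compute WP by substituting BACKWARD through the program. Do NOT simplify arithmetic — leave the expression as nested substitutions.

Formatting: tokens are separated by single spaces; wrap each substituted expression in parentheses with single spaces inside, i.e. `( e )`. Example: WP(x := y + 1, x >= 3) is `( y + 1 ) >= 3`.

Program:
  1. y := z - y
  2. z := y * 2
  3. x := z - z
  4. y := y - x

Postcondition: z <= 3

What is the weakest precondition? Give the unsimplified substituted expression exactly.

Answer: ( ( z - y ) * 2 ) <= 3

Derivation:
post: z <= 3
stmt 4: y := y - x  -- replace 0 occurrence(s) of y with (y - x)
  => z <= 3
stmt 3: x := z - z  -- replace 0 occurrence(s) of x with (z - z)
  => z <= 3
stmt 2: z := y * 2  -- replace 1 occurrence(s) of z with (y * 2)
  => ( y * 2 ) <= 3
stmt 1: y := z - y  -- replace 1 occurrence(s) of y with (z - y)
  => ( ( z - y ) * 2 ) <= 3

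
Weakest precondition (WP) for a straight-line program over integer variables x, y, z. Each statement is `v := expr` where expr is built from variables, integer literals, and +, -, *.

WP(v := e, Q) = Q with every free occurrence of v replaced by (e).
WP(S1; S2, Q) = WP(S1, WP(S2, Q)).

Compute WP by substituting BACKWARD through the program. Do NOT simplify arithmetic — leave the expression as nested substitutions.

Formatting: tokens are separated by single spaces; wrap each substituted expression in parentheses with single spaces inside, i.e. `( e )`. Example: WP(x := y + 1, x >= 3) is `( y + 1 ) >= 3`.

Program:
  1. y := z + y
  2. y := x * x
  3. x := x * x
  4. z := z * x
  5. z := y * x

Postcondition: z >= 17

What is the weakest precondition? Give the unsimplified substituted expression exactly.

Answer: ( ( x * x ) * ( x * x ) ) >= 17

Derivation:
post: z >= 17
stmt 5: z := y * x  -- replace 1 occurrence(s) of z with (y * x)
  => ( y * x ) >= 17
stmt 4: z := z * x  -- replace 0 occurrence(s) of z with (z * x)
  => ( y * x ) >= 17
stmt 3: x := x * x  -- replace 1 occurrence(s) of x with (x * x)
  => ( y * ( x * x ) ) >= 17
stmt 2: y := x * x  -- replace 1 occurrence(s) of y with (x * x)
  => ( ( x * x ) * ( x * x ) ) >= 17
stmt 1: y := z + y  -- replace 0 occurrence(s) of y with (z + y)
  => ( ( x * x ) * ( x * x ) ) >= 17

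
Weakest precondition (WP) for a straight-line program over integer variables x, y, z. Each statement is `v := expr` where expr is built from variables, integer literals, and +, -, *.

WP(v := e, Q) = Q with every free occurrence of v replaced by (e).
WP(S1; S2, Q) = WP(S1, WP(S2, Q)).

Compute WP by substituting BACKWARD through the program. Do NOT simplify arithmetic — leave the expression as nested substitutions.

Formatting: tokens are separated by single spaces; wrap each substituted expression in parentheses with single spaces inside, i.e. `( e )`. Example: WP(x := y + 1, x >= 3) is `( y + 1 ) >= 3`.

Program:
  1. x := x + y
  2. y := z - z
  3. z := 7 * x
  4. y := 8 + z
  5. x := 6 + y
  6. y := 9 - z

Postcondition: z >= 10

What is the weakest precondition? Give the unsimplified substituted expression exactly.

Answer: ( 7 * ( x + y ) ) >= 10

Derivation:
post: z >= 10
stmt 6: y := 9 - z  -- replace 0 occurrence(s) of y with (9 - z)
  => z >= 10
stmt 5: x := 6 + y  -- replace 0 occurrence(s) of x with (6 + y)
  => z >= 10
stmt 4: y := 8 + z  -- replace 0 occurrence(s) of y with (8 + z)
  => z >= 10
stmt 3: z := 7 * x  -- replace 1 occurrence(s) of z with (7 * x)
  => ( 7 * x ) >= 10
stmt 2: y := z - z  -- replace 0 occurrence(s) of y with (z - z)
  => ( 7 * x ) >= 10
stmt 1: x := x + y  -- replace 1 occurrence(s) of x with (x + y)
  => ( 7 * ( x + y ) ) >= 10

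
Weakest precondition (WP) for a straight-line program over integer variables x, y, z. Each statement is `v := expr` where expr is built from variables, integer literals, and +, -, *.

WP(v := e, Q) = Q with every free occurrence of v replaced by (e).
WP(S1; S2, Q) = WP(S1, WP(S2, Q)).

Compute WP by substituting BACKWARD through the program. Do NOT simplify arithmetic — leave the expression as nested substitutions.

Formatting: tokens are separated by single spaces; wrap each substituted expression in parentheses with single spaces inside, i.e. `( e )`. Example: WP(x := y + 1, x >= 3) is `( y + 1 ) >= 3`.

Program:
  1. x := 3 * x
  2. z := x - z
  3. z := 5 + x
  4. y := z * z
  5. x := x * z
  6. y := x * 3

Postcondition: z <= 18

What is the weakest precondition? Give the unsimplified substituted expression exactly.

Answer: ( 5 + ( 3 * x ) ) <= 18

Derivation:
post: z <= 18
stmt 6: y := x * 3  -- replace 0 occurrence(s) of y with (x * 3)
  => z <= 18
stmt 5: x := x * z  -- replace 0 occurrence(s) of x with (x * z)
  => z <= 18
stmt 4: y := z * z  -- replace 0 occurrence(s) of y with (z * z)
  => z <= 18
stmt 3: z := 5 + x  -- replace 1 occurrence(s) of z with (5 + x)
  => ( 5 + x ) <= 18
stmt 2: z := x - z  -- replace 0 occurrence(s) of z with (x - z)
  => ( 5 + x ) <= 18
stmt 1: x := 3 * x  -- replace 1 occurrence(s) of x with (3 * x)
  => ( 5 + ( 3 * x ) ) <= 18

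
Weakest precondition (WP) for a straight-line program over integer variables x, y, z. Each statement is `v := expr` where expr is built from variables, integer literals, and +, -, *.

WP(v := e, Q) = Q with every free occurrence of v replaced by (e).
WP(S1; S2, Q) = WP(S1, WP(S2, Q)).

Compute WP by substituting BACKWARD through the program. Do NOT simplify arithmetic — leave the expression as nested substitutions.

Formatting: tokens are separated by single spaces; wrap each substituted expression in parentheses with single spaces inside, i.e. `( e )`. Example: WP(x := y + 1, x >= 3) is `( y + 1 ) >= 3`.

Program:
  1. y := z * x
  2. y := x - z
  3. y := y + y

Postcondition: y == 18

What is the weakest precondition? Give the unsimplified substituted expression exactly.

post: y == 18
stmt 3: y := y + y  -- replace 1 occurrence(s) of y with (y + y)
  => ( y + y ) == 18
stmt 2: y := x - z  -- replace 2 occurrence(s) of y with (x - z)
  => ( ( x - z ) + ( x - z ) ) == 18
stmt 1: y := z * x  -- replace 0 occurrence(s) of y with (z * x)
  => ( ( x - z ) + ( x - z ) ) == 18

Answer: ( ( x - z ) + ( x - z ) ) == 18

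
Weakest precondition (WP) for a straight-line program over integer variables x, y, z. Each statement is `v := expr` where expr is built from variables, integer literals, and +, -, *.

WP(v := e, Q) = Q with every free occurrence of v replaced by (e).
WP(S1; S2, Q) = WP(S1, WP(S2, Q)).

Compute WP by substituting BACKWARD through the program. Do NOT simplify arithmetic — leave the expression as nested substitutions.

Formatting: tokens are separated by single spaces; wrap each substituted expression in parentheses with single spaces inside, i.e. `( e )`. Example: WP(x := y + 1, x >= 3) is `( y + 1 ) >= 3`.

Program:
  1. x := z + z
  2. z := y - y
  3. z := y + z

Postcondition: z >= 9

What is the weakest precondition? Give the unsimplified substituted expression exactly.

Answer: ( y + ( y - y ) ) >= 9

Derivation:
post: z >= 9
stmt 3: z := y + z  -- replace 1 occurrence(s) of z with (y + z)
  => ( y + z ) >= 9
stmt 2: z := y - y  -- replace 1 occurrence(s) of z with (y - y)
  => ( y + ( y - y ) ) >= 9
stmt 1: x := z + z  -- replace 0 occurrence(s) of x with (z + z)
  => ( y + ( y - y ) ) >= 9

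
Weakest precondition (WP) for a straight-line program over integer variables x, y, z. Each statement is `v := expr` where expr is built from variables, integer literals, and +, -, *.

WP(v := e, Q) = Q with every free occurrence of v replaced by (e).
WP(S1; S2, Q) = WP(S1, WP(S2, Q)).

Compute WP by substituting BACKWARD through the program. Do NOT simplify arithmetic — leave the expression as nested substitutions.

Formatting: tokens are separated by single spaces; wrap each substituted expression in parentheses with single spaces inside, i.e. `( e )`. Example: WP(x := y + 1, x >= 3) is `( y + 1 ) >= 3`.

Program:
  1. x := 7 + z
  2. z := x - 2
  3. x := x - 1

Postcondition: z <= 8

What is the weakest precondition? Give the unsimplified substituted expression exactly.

Answer: ( ( 7 + z ) - 2 ) <= 8

Derivation:
post: z <= 8
stmt 3: x := x - 1  -- replace 0 occurrence(s) of x with (x - 1)
  => z <= 8
stmt 2: z := x - 2  -- replace 1 occurrence(s) of z with (x - 2)
  => ( x - 2 ) <= 8
stmt 1: x := 7 + z  -- replace 1 occurrence(s) of x with (7 + z)
  => ( ( 7 + z ) - 2 ) <= 8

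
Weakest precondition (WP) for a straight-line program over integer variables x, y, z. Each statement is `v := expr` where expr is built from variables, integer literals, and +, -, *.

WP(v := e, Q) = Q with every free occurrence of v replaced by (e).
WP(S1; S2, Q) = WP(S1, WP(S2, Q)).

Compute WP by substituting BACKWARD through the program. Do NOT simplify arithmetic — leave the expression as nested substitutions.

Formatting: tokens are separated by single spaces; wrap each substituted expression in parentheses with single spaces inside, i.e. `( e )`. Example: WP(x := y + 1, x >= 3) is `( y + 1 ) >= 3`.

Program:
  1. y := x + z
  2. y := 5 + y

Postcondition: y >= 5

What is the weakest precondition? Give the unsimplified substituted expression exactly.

Answer: ( 5 + ( x + z ) ) >= 5

Derivation:
post: y >= 5
stmt 2: y := 5 + y  -- replace 1 occurrence(s) of y with (5 + y)
  => ( 5 + y ) >= 5
stmt 1: y := x + z  -- replace 1 occurrence(s) of y with (x + z)
  => ( 5 + ( x + z ) ) >= 5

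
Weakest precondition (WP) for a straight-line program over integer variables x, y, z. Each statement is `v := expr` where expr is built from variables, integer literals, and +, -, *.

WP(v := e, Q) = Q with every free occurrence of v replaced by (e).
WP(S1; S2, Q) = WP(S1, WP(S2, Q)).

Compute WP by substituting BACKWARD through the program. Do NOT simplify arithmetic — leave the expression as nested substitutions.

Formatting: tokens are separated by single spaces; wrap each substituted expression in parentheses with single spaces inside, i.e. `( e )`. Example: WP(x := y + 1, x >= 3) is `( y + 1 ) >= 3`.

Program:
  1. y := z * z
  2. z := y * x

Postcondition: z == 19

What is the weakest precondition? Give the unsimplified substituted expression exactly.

post: z == 19
stmt 2: z := y * x  -- replace 1 occurrence(s) of z with (y * x)
  => ( y * x ) == 19
stmt 1: y := z * z  -- replace 1 occurrence(s) of y with (z * z)
  => ( ( z * z ) * x ) == 19

Answer: ( ( z * z ) * x ) == 19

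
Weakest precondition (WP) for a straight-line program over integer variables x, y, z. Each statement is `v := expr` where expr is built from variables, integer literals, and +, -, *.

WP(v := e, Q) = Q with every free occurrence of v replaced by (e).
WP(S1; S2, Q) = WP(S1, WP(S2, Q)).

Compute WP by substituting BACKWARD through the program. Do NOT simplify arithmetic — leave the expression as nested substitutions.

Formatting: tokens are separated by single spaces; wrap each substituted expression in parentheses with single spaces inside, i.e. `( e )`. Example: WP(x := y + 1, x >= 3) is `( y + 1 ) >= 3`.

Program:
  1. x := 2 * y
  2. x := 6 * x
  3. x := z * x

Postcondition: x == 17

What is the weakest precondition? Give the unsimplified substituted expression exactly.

post: x == 17
stmt 3: x := z * x  -- replace 1 occurrence(s) of x with (z * x)
  => ( z * x ) == 17
stmt 2: x := 6 * x  -- replace 1 occurrence(s) of x with (6 * x)
  => ( z * ( 6 * x ) ) == 17
stmt 1: x := 2 * y  -- replace 1 occurrence(s) of x with (2 * y)
  => ( z * ( 6 * ( 2 * y ) ) ) == 17

Answer: ( z * ( 6 * ( 2 * y ) ) ) == 17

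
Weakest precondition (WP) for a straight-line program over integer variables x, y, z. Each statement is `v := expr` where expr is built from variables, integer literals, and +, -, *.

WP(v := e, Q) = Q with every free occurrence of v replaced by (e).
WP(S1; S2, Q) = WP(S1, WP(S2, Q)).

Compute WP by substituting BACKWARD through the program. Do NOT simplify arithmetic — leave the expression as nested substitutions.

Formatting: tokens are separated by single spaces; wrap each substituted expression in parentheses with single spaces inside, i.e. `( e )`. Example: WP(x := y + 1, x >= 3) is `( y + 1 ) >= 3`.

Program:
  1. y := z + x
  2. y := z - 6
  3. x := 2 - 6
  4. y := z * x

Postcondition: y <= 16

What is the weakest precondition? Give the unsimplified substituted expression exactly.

post: y <= 16
stmt 4: y := z * x  -- replace 1 occurrence(s) of y with (z * x)
  => ( z * x ) <= 16
stmt 3: x := 2 - 6  -- replace 1 occurrence(s) of x with (2 - 6)
  => ( z * ( 2 - 6 ) ) <= 16
stmt 2: y := z - 6  -- replace 0 occurrence(s) of y with (z - 6)
  => ( z * ( 2 - 6 ) ) <= 16
stmt 1: y := z + x  -- replace 0 occurrence(s) of y with (z + x)
  => ( z * ( 2 - 6 ) ) <= 16

Answer: ( z * ( 2 - 6 ) ) <= 16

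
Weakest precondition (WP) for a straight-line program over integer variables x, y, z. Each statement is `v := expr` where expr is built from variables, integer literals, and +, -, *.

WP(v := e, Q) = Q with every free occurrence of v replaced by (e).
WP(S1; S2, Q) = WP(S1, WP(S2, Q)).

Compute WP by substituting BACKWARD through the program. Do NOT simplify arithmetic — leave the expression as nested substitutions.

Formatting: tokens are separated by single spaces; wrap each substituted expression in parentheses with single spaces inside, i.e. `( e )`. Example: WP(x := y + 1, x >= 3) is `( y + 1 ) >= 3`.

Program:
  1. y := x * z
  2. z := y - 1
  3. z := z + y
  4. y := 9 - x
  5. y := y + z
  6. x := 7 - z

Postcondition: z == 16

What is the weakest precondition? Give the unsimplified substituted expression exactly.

Answer: ( ( ( x * z ) - 1 ) + ( x * z ) ) == 16

Derivation:
post: z == 16
stmt 6: x := 7 - z  -- replace 0 occurrence(s) of x with (7 - z)
  => z == 16
stmt 5: y := y + z  -- replace 0 occurrence(s) of y with (y + z)
  => z == 16
stmt 4: y := 9 - x  -- replace 0 occurrence(s) of y with (9 - x)
  => z == 16
stmt 3: z := z + y  -- replace 1 occurrence(s) of z with (z + y)
  => ( z + y ) == 16
stmt 2: z := y - 1  -- replace 1 occurrence(s) of z with (y - 1)
  => ( ( y - 1 ) + y ) == 16
stmt 1: y := x * z  -- replace 2 occurrence(s) of y with (x * z)
  => ( ( ( x * z ) - 1 ) + ( x * z ) ) == 16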